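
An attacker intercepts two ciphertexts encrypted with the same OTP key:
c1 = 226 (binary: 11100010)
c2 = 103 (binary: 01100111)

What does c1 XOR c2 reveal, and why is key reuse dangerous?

Step 1: c1 XOR c2 = (m1 XOR k) XOR (m2 XOR k).
Step 2: By XOR associativity/commutativity: = m1 XOR m2 XOR k XOR k = m1 XOR m2.
Step 3: 11100010 XOR 01100111 = 10000101 = 133.
Step 4: The key cancels out! An attacker learns m1 XOR m2 = 133, revealing the relationship between plaintexts.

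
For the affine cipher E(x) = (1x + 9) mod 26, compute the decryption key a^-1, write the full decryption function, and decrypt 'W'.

Step 1: Find a^-1, the modular inverse of 1 mod 26.
Step 2: We need 1 * a^-1 = 1 (mod 26).
Step 3: 1 * 1 = 1 = 0 * 26 + 1, so a^-1 = 1.
Step 4: D(y) = 1(y - 9) mod 26.
Step 5: Apply to 'W' (y = 22): D(22) = 1 * (22 - 9) mod 26 = 1 * 13 mod 26 = 13 -> 'N'.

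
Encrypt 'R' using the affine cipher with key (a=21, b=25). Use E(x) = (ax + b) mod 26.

Step 1: Convert 'R' to number: x = 17.
Step 2: E(17) = (21 * 17 + 25) mod 26 = 382 mod 26 = 18.
Step 3: Convert 18 back to letter: S.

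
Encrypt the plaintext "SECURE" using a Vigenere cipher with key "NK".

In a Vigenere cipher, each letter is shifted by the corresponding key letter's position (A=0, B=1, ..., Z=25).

Step 1: Repeat key to match plaintext length:
  Plaintext: SECURE
  Key:       NKNKNK
Step 2: Encrypt each letter:
  S(18) + N(13) = (18+13) mod 26 = 5 = F
  E(4) + K(10) = (4+10) mod 26 = 14 = O
  C(2) + N(13) = (2+13) mod 26 = 15 = P
  U(20) + K(10) = (20+10) mod 26 = 4 = E
  R(17) + N(13) = (17+13) mod 26 = 4 = E
  E(4) + K(10) = (4+10) mod 26 = 14 = O
Ciphertext: FOPEEO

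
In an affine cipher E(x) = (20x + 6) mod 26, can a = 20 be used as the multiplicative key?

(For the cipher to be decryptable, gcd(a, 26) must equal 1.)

Step 1: Compute gcd(20, 26).
Step 2: gcd(20, 26) = 2.
Since gcd = 2 != 1, 20 shares a common factor with 26, so it cannot be used.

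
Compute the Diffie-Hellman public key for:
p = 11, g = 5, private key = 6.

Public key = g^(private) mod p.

Step 1: A = g^a mod p = 5^6 mod 11.
  5^1 mod 11 = 5
  5^2 mod 11 = (5 * 5) mod 11 = 3
  5^3 mod 11 = (3 * 5) mod 11 = 4
  5^4 mod 11 = (4 * 5) mod 11 = 9
  5^5 mod 11 = (9 * 5) mod 11 = 1
  5^6 mod 11 = (1 * 5) mod 11 = 5
Result: A = 5.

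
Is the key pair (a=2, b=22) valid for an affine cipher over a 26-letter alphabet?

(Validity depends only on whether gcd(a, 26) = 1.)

Step 1: Compute gcd(2, 26).
Step 2: gcd(2, 26) = 2.
Since gcd = 2 != 1, 2 shares a common factor with 26, so it cannot be used.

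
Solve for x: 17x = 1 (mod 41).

Step 1: We need x such that 17 * x = 1 (mod 41).
Step 2: Using the extended Euclidean algorithm or trial:
  17 * 29 = 493 = 12 * 41 + 1.
Step 3: Since 493 mod 41 = 1, the inverse is x = 29.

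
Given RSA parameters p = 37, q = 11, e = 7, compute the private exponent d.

Step 1: n = 37 * 11 = 407.
Step 2: phi(n) = 36 * 10 = 360.
Step 3: Find d such that 7 * d = 1 (mod 360).
Step 4: d = 7^(-1) mod 360 = 103.
Verification: 7 * 103 = 721 = 2 * 360 + 1.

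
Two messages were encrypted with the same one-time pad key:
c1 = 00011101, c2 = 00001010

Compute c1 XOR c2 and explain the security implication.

Step 1: c1 XOR c2 = (m1 XOR k) XOR (m2 XOR k).
Step 2: By XOR associativity/commutativity: = m1 XOR m2 XOR k XOR k = m1 XOR m2.
Step 3: 00011101 XOR 00001010 = 00010111 = 23.
Step 4: The key cancels out! An attacker learns m1 XOR m2 = 23, revealing the relationship between plaintexts.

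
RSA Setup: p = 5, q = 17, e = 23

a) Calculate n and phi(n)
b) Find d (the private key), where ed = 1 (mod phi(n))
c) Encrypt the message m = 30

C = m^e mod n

Step 1: n = 5 * 17 = 85.
Step 2: phi(n) = (5-1)(17-1) = 4 * 16 = 64.
Step 3: Find d = 23^(-1) mod 64 = 39.
  Verify: 23 * 39 = 897 = 1 (mod 64).
Step 4: C = 30^23 mod 85 = 55.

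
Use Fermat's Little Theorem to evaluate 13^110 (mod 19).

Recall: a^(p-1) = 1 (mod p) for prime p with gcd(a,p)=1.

Step 1: Since 19 is prime, by Fermat's Little Theorem: 13^18 = 1 (mod 19).
Step 2: Reduce exponent: 110 mod 18 = 2.
Step 3: So 13^110 = 13^2 (mod 19).
Step 4: 13^2 mod 19 = 17.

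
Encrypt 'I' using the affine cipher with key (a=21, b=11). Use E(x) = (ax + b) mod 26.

Step 1: Convert 'I' to number: x = 8.
Step 2: E(8) = (21 * 8 + 11) mod 26 = 179 mod 26 = 23.
Step 3: Convert 23 back to letter: X.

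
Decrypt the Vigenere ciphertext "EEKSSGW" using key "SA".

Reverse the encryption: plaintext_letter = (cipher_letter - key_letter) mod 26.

Step 1: Extend key: SASASAS
Step 2: Decrypt each letter (c - k) mod 26:
  E(4) - S(18) = (4-18) mod 26 = 12 = M
  E(4) - A(0) = (4-0) mod 26 = 4 = E
  K(10) - S(18) = (10-18) mod 26 = 18 = S
  S(18) - A(0) = (18-0) mod 26 = 18 = S
  S(18) - S(18) = (18-18) mod 26 = 0 = A
  G(6) - A(0) = (6-0) mod 26 = 6 = G
  W(22) - S(18) = (22-18) mod 26 = 4 = E
Plaintext: MESSAGE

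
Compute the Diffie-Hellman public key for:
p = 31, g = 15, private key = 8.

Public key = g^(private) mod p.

Step 1: A = g^a mod p = 15^8 mod 31.
  15^1 mod 31 = 15
  15^2 mod 31 = (15 * 15) mod 31 = 8
  15^3 mod 31 = (8 * 15) mod 31 = 27
  15^4 mod 31 = (27 * 15) mod 31 = 2
  15^5 mod 31 = (2 * 15) mod 31 = 30
  15^6 mod 31 = (30 * 15) mod 31 = 16
  15^7 mod 31 = (16 * 15) mod 31 = 23
  15^8 mod 31 = (23 * 15) mod 31 = 4
Result: A = 4.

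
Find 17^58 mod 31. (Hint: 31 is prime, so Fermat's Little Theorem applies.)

Step 1: Since 31 is prime, by Fermat's Little Theorem: 17^30 = 1 (mod 31).
Step 2: Reduce exponent: 58 mod 30 = 28.
Step 3: So 17^58 = 17^28 (mod 31).
Step 4: 17^28 mod 31 = 28.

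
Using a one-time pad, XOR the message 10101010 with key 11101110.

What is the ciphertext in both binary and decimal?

Step 1: Write out the XOR operation bit by bit:
  Message: 10101010
  Key:     11101110
  XOR:     01000100
Step 2: Convert to decimal: 01000100 = 68.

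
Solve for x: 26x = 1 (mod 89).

Step 1: We need x such that 26 * x = 1 (mod 89).
Step 2: Using the extended Euclidean algorithm or trial:
  26 * 24 = 624 = 7 * 89 + 1.
Step 3: Since 624 mod 89 = 1, the inverse is x = 24.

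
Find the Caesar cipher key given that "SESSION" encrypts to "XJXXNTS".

Step 1: Compare first letters: S (position 18) -> X (position 23).
Step 2: Shift = (23 - 18) mod 26 = 5.
The shift value is 5.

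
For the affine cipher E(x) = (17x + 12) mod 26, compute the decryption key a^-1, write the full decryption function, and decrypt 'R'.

Step 1: Find a^-1, the modular inverse of 17 mod 26.
Step 2: We need 17 * a^-1 = 1 (mod 26).
Step 3: 17 * 23 = 391 = 15 * 26 + 1, so a^-1 = 23.
Step 4: D(y) = 23(y - 12) mod 26.
Step 5: Apply to 'R' (y = 17): D(17) = 23 * (17 - 12) mod 26 = 23 * 5 mod 26 = 11 -> 'L'.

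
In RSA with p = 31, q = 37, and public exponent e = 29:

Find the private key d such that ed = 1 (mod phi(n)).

Step 1: n = 31 * 37 = 1147.
Step 2: phi(n) = 30 * 36 = 1080.
Step 3: Find d such that 29 * d = 1 (mod 1080).
Step 4: d = 29^(-1) mod 1080 = 149.
Verification: 29 * 149 = 4321 = 4 * 1080 + 1.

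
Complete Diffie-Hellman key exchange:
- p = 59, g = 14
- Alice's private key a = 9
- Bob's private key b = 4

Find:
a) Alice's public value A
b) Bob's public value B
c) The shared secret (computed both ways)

Step 1: A = g^a mod p = 14^9 mod 59 = 37.
Step 2: B = g^b mod p = 14^4 mod 59 = 7.
Step 3: Alice computes s = B^a mod p = 7^9 mod 59 = 26.
Step 4: Bob computes s = A^b mod p = 37^4 mod 59 = 26.
Both sides agree: shared secret = 26.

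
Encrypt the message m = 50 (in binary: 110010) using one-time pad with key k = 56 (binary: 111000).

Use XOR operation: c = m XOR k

Step 1: Write out the XOR operation bit by bit:
  Message: 110010
  Key:     111000
  XOR:     001010
Step 2: Convert to decimal: 001010 = 10.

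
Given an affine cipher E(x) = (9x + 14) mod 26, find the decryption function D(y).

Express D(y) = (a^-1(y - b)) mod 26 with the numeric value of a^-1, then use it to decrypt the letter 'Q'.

Step 1: Find a^-1, the modular inverse of 9 mod 26.
Step 2: We need 9 * a^-1 = 1 (mod 26).
Step 3: 9 * 3 = 27 = 1 * 26 + 1, so a^-1 = 3.
Step 4: D(y) = 3(y - 14) mod 26.
Step 5: Apply to 'Q' (y = 16): D(16) = 3 * (16 - 14) mod 26 = 3 * 2 mod 26 = 6 -> 'G'.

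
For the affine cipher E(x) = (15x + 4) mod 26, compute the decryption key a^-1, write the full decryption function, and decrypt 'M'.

Step 1: Find a^-1, the modular inverse of 15 mod 26.
Step 2: We need 15 * a^-1 = 1 (mod 26).
Step 3: 15 * 7 = 105 = 4 * 26 + 1, so a^-1 = 7.
Step 4: D(y) = 7(y - 4) mod 26.
Step 5: Apply to 'M' (y = 12): D(12) = 7 * (12 - 4) mod 26 = 7 * 8 mod 26 = 4 -> 'E'.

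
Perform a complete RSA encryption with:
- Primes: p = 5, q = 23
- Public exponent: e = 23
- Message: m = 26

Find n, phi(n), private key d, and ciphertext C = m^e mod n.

Step 1: n = 5 * 23 = 115.
Step 2: phi(n) = (5-1)(23-1) = 4 * 22 = 88.
Step 3: Find d = 23^(-1) mod 88 = 23.
  Verify: 23 * 23 = 529 = 1 (mod 88).
Step 4: C = 26^23 mod 115 = 26.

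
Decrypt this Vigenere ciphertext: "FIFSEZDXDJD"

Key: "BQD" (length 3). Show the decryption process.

Step 1: Key 'BQD' has length 3. Extended key: BQDBQDBQDBQ
Step 2: Decrypt each position:
  F(5) - B(1) = 4 = E
  I(8) - Q(16) = 18 = S
  F(5) - D(3) = 2 = C
  S(18) - B(1) = 17 = R
  E(4) - Q(16) = 14 = O
  Z(25) - D(3) = 22 = W
  D(3) - B(1) = 2 = C
  X(23) - Q(16) = 7 = H
  D(3) - D(3) = 0 = A
  J(9) - B(1) = 8 = I
  D(3) - Q(16) = 13 = N
Plaintext: ESCROWCHAIN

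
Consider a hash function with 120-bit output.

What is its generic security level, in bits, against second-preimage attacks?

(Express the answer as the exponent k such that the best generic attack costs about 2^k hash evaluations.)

Step 1: The hash has a 120-bit output.
Step 2: Second-preimage resistance means: given a specific input x, it should be infeasible to find a different y with h(y) = h(x).
With a 120-bit output, a generic search for a second preimage costs about 2^120 evaluations (each trial matches the fixed target with probability 2^-120).
Step 3: Security level = 120 bits.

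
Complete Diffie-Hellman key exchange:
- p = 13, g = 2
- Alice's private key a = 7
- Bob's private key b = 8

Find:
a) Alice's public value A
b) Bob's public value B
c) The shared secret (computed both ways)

Step 1: A = g^a mod p = 2^7 mod 13 = 11.
Step 2: B = g^b mod p = 2^8 mod 13 = 9.
Step 3: Alice computes s = B^a mod p = 9^7 mod 13 = 9.
Step 4: Bob computes s = A^b mod p = 11^8 mod 13 = 9.
Both sides agree: shared secret = 9.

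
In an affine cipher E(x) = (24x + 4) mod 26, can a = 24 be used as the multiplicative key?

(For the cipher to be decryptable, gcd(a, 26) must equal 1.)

Step 1: Compute gcd(24, 26).
Step 2: gcd(24, 26) = 2.
Since gcd = 2 != 1, 24 shares a common factor with 26, so it cannot be used.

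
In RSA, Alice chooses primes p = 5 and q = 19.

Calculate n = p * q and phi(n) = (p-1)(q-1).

Step 1: n = p * q = 5 * 19 = 95.
Step 2: phi(n) = (p-1)(q-1) = 4 * 18 = 72.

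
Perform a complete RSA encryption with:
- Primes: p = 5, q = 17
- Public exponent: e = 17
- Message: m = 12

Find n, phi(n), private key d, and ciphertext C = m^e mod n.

Step 1: n = 5 * 17 = 85.
Step 2: phi(n) = (5-1)(17-1) = 4 * 16 = 64.
Step 3: Find d = 17^(-1) mod 64 = 49.
  Verify: 17 * 49 = 833 = 1 (mod 64).
Step 4: C = 12^17 mod 85 = 12.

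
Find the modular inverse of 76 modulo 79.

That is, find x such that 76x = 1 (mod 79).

Step 1: We need x such that 76 * x = 1 (mod 79).
Step 2: Using the extended Euclidean algorithm or trial:
  76 * 26 = 1976 = 25 * 79 + 1.
Step 3: Since 1976 mod 79 = 1, the inverse is x = 26.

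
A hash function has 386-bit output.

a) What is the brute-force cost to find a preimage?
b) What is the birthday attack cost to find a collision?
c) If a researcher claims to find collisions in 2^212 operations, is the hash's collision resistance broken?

Step 1: Preimage resistance requires brute-force of 2^386 operations.
Step 2: Collision resistance (birthday bound) = 2^(386/2) = 2^193.
Step 3: The claimed attack costs 2^212 operations.
Step 4: Since 2^212 >= 2^193, the claimed attack is no faster than the generic birthday attack, so this does not break collision resistance.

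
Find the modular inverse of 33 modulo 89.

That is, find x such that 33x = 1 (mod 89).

Step 1: We need x such that 33 * x = 1 (mod 89).
Step 2: Using the extended Euclidean algorithm or trial:
  33 * 27 = 891 = 10 * 89 + 1.
Step 3: Since 891 mod 89 = 1, the inverse is x = 27.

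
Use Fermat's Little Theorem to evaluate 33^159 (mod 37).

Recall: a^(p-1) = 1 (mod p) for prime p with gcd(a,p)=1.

Step 1: Since 37 is prime, by Fermat's Little Theorem: 33^36 = 1 (mod 37).
Step 2: Reduce exponent: 159 mod 36 = 15.
Step 3: So 33^159 = 33^15 (mod 37).
Step 4: 33^15 mod 37 = 26.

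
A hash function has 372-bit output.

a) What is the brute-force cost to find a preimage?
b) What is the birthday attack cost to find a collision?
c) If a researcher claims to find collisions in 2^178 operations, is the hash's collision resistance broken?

Step 1: Preimage resistance requires brute-force of 2^372 operations.
Step 2: Collision resistance (birthday bound) = 2^(372/2) = 2^186.
Step 3: The claimed attack costs 2^178 operations.
Step 4: Since 2^178 < 2^186, the claimed attack beats the generic birthday bound, so collision resistance is broken.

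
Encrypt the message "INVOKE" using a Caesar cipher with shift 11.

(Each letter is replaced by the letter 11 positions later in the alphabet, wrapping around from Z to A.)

Step 1: For each letter, shift forward by 11 positions (mod 26).
  I (position 8) -> position (8+11) mod 26 = 19 -> T
  N (position 13) -> position (13+11) mod 26 = 24 -> Y
  V (position 21) -> position (21+11) mod 26 = 6 -> G
  O (position 14) -> position (14+11) mod 26 = 25 -> Z
  K (position 10) -> position (10+11) mod 26 = 21 -> V
  E (position 4) -> position (4+11) mod 26 = 15 -> P
Result: TYGZVP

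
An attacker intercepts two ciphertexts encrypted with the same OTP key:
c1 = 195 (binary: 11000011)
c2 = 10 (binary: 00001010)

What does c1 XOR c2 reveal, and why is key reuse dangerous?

Step 1: c1 XOR c2 = (m1 XOR k) XOR (m2 XOR k).
Step 2: By XOR associativity/commutativity: = m1 XOR m2 XOR k XOR k = m1 XOR m2.
Step 3: 11000011 XOR 00001010 = 11001001 = 201.
Step 4: The key cancels out! An attacker learns m1 XOR m2 = 201, revealing the relationship between plaintexts.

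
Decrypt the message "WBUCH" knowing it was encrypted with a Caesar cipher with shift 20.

Step 1: Reverse the shift by subtracting 20 from each letter position.
  W (position 22) -> position (22-20) mod 26 = 2 -> C
  B (position 1) -> position (1-20) mod 26 = 7 -> H
  U (position 20) -> position (20-20) mod 26 = 0 -> A
  C (position 2) -> position (2-20) mod 26 = 8 -> I
  H (position 7) -> position (7-20) mod 26 = 13 -> N
Decrypted message: CHAIN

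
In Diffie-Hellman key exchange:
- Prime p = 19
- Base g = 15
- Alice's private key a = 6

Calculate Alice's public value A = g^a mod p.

Step 1: A = g^a mod p = 15^6 mod 19.
  15^1 mod 19 = 15
  15^2 mod 19 = (15 * 15) mod 19 = 16
  15^3 mod 19 = (16 * 15) mod 19 = 12
  15^4 mod 19 = (12 * 15) mod 19 = 9
  15^5 mod 19 = (9 * 15) mod 19 = 2
  15^6 mod 19 = (2 * 15) mod 19 = 11
Result: A = 11.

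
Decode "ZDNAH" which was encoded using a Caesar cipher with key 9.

Step 1: Reverse the shift by subtracting 9 from each letter position.
  Z (position 25) -> position (25-9) mod 26 = 16 -> Q
  D (position 3) -> position (3-9) mod 26 = 20 -> U
  N (position 13) -> position (13-9) mod 26 = 4 -> E
  A (position 0) -> position (0-9) mod 26 = 17 -> R
  H (position 7) -> position (7-9) mod 26 = 24 -> Y
Decrypted message: QUERY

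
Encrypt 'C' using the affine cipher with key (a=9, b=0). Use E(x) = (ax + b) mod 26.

Step 1: Convert 'C' to number: x = 2.
Step 2: E(2) = (9 * 2 + 0) mod 26 = 18 mod 26 = 18.
Step 3: Convert 18 back to letter: S.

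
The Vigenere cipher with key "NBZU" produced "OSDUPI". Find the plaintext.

Step 1: Extend key: NBZUNB
Step 2: Decrypt each letter (c - k) mod 26:
  O(14) - N(13) = (14-13) mod 26 = 1 = B
  S(18) - B(1) = (18-1) mod 26 = 17 = R
  D(3) - Z(25) = (3-25) mod 26 = 4 = E
  U(20) - U(20) = (20-20) mod 26 = 0 = A
  P(15) - N(13) = (15-13) mod 26 = 2 = C
  I(8) - B(1) = (8-1) mod 26 = 7 = H
Plaintext: BREACH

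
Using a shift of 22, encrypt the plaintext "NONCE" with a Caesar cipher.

Step 1: For each letter, shift forward by 22 positions (mod 26).
  N (position 13) -> position (13+22) mod 26 = 9 -> J
  O (position 14) -> position (14+22) mod 26 = 10 -> K
  N (position 13) -> position (13+22) mod 26 = 9 -> J
  C (position 2) -> position (2+22) mod 26 = 24 -> Y
  E (position 4) -> position (4+22) mod 26 = 0 -> A
Result: JKJYA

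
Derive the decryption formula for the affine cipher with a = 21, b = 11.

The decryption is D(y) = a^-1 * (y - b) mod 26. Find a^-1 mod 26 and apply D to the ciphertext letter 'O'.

Step 1: Find a^-1, the modular inverse of 21 mod 26.
Step 2: We need 21 * a^-1 = 1 (mod 26).
Step 3: 21 * 5 = 105 = 4 * 26 + 1, so a^-1 = 5.
Step 4: D(y) = 5(y - 11) mod 26.
Step 5: Apply to 'O' (y = 14): D(14) = 5 * (14 - 11) mod 26 = 5 * 3 mod 26 = 15 -> 'P'.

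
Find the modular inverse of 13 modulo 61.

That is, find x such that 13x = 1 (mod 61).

Step 1: We need x such that 13 * x = 1 (mod 61).
Step 2: Using the extended Euclidean algorithm or trial:
  13 * 47 = 611 = 10 * 61 + 1.
Step 3: Since 611 mod 61 = 1, the inverse is x = 47.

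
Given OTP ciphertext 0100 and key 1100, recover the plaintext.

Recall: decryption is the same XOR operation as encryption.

Step 1: XOR ciphertext with key:
  Ciphertext: 0100
  Key:        1100
  XOR:        1000
Step 2: Plaintext = 1000 = 8 in decimal.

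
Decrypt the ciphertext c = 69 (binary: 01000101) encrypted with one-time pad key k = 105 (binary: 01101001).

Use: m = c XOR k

Step 1: XOR ciphertext with key:
  Ciphertext: 01000101
  Key:        01101001
  XOR:        00101100
Step 2: Plaintext = 00101100 = 44 in decimal.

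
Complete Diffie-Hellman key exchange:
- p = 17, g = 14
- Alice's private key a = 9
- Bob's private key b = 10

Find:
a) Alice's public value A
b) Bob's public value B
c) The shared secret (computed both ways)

Step 1: A = g^a mod p = 14^9 mod 17 = 3.
Step 2: B = g^b mod p = 14^10 mod 17 = 8.
Step 3: Alice computes s = B^a mod p = 8^9 mod 17 = 8.
Step 4: Bob computes s = A^b mod p = 3^10 mod 17 = 8.
Both sides agree: shared secret = 8.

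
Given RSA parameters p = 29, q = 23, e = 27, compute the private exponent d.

Step 1: n = 29 * 23 = 667.
Step 2: phi(n) = 28 * 22 = 616.
Step 3: Find d such that 27 * d = 1 (mod 616).
Step 4: d = 27^(-1) mod 616 = 251.
Verification: 27 * 251 = 6777 = 11 * 616 + 1.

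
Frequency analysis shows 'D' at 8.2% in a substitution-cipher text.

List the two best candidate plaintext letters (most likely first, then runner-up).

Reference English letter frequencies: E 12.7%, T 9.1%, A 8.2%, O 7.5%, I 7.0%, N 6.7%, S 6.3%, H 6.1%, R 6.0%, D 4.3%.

Step 1: Observed frequency of 'D' is 8.2%.
Step 2: Compute distances to each reference frequency and sort:
  A (8.2%): difference = 0.0% <-- BEST
  O (7.5%): difference = 0.7% <-- RUNNER-UP
  T (9.1%): difference = 0.9%
  I (7.0%): difference = 1.2%
  N (6.7%): difference = 1.5%
Step 3: Most likely is 'A' (8.2%, diff 0.0%); second most likely is 'O' (7.5%, diff 0.7%).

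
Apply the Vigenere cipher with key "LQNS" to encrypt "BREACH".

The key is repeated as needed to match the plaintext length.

Step 1: Repeat key to match plaintext length:
  Plaintext: BREACH
  Key:       LQNSLQ
Step 2: Encrypt each letter:
  B(1) + L(11) = (1+11) mod 26 = 12 = M
  R(17) + Q(16) = (17+16) mod 26 = 7 = H
  E(4) + N(13) = (4+13) mod 26 = 17 = R
  A(0) + S(18) = (0+18) mod 26 = 18 = S
  C(2) + L(11) = (2+11) mod 26 = 13 = N
  H(7) + Q(16) = (7+16) mod 26 = 23 = X
Ciphertext: MHRSNX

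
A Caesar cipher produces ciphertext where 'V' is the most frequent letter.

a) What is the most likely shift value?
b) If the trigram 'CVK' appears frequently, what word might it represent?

Step 1: In English, 'E' is the most frequent letter (12.7%).
Step 2: The most frequent ciphertext letter is 'V' (position 21).
Step 3: Shift = (21 - 4) mod 26 = 17.
Step 4: Decrypt 'CVK' by shifting back 17:
  C -> L
  V -> E
  K -> T
Step 5: 'CVK' decrypts to 'LET'.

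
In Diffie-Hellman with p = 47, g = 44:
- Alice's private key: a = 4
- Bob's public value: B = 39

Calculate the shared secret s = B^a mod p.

Step 1: s = B^a mod p = 39^4 mod 47.
  39^1 mod 47 = 39
  39^2 mod 47 = (39 * 39) mod 47 = 17
  39^3 mod 47 = (17 * 39) mod 47 = 5
  39^4 mod 47 = (5 * 39) mod 47 = 7
Result: shared secret = 7.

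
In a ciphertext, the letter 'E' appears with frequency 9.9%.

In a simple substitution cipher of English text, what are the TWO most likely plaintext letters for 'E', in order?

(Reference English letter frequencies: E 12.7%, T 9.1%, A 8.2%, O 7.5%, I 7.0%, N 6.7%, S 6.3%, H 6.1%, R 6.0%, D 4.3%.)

Step 1: Observed frequency of 'E' is 9.9%.
Step 2: Compute distances to each reference frequency and sort:
  T (9.1%): difference = 0.8% <-- BEST
  A (8.2%): difference = 1.7% <-- RUNNER-UP
  O (7.5%): difference = 2.4%
  E (12.7%): difference = 2.8%
  I (7.0%): difference = 2.9%
Step 3: Most likely is 'T' (9.1%, diff 0.8%); second most likely is 'A' (8.2%, diff 1.7%).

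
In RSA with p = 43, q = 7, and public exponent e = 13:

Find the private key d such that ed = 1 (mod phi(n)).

Step 1: n = 43 * 7 = 301.
Step 2: phi(n) = 42 * 6 = 252.
Step 3: Find d such that 13 * d = 1 (mod 252).
Step 4: d = 13^(-1) mod 252 = 97.
Verification: 13 * 97 = 1261 = 5 * 252 + 1.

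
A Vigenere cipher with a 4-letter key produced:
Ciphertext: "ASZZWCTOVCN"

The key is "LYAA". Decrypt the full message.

Step 1: Key 'LYAA' has length 4. Extended key: LYAALYAALYA
Step 2: Decrypt each position:
  A(0) - L(11) = 15 = P
  S(18) - Y(24) = 20 = U
  Z(25) - A(0) = 25 = Z
  Z(25) - A(0) = 25 = Z
  W(22) - L(11) = 11 = L
  C(2) - Y(24) = 4 = E
  T(19) - A(0) = 19 = T
  O(14) - A(0) = 14 = O
  V(21) - L(11) = 10 = K
  C(2) - Y(24) = 4 = E
  N(13) - A(0) = 13 = N
Plaintext: PUZZLETOKEN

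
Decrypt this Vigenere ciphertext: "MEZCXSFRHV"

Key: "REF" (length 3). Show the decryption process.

Step 1: Key 'REF' has length 3. Extended key: REFREFREFR
Step 2: Decrypt each position:
  M(12) - R(17) = 21 = V
  E(4) - E(4) = 0 = A
  Z(25) - F(5) = 20 = U
  C(2) - R(17) = 11 = L
  X(23) - E(4) = 19 = T
  S(18) - F(5) = 13 = N
  F(5) - R(17) = 14 = O
  R(17) - E(4) = 13 = N
  H(7) - F(5) = 2 = C
  V(21) - R(17) = 4 = E
Plaintext: VAULTNONCE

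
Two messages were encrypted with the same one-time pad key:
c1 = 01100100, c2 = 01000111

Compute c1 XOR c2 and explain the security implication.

Step 1: c1 XOR c2 = (m1 XOR k) XOR (m2 XOR k).
Step 2: By XOR associativity/commutativity: = m1 XOR m2 XOR k XOR k = m1 XOR m2.
Step 3: 01100100 XOR 01000111 = 00100011 = 35.
Step 4: The key cancels out! An attacker learns m1 XOR m2 = 35, revealing the relationship between plaintexts.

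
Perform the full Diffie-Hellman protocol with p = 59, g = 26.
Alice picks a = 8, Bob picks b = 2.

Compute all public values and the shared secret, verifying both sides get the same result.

Step 1: A = g^a mod p = 26^8 mod 59 = 28.
Step 2: B = g^b mod p = 26^2 mod 59 = 27.
Step 3: Alice computes s = B^a mod p = 27^8 mod 59 = 17.
Step 4: Bob computes s = A^b mod p = 28^2 mod 59 = 17.
Both sides agree: shared secret = 17.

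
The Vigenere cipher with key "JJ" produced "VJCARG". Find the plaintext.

Step 1: Extend key: JJJJJJ
Step 2: Decrypt each letter (c - k) mod 26:
  V(21) - J(9) = (21-9) mod 26 = 12 = M
  J(9) - J(9) = (9-9) mod 26 = 0 = A
  C(2) - J(9) = (2-9) mod 26 = 19 = T
  A(0) - J(9) = (0-9) mod 26 = 17 = R
  R(17) - J(9) = (17-9) mod 26 = 8 = I
  G(6) - J(9) = (6-9) mod 26 = 23 = X
Plaintext: MATRIX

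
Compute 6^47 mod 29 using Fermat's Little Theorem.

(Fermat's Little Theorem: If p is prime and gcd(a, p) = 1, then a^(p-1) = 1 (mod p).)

Step 1: Since 29 is prime, by Fermat's Little Theorem: 6^28 = 1 (mod 29).
Step 2: Reduce exponent: 47 mod 28 = 19.
Step 3: So 6^47 = 6^19 (mod 29).
Step 4: 6^19 mod 29 = 4.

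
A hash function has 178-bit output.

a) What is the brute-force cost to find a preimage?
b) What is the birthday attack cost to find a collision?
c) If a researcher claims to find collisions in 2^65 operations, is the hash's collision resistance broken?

Step 1: Preimage resistance requires brute-force of 2^178 operations.
Step 2: Collision resistance (birthday bound) = 2^(178/2) = 2^89.
Step 3: The claimed attack costs 2^65 operations.
Step 4: Since 2^65 < 2^89, the claimed attack beats the generic birthday bound, so collision resistance is broken.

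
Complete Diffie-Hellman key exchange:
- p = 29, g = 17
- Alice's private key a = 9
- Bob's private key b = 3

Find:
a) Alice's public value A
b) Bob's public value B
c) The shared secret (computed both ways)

Step 1: A = g^a mod p = 17^9 mod 29 = 17.
Step 2: B = g^b mod p = 17^3 mod 29 = 12.
Step 3: Alice computes s = B^a mod p = 12^9 mod 29 = 12.
Step 4: Bob computes s = A^b mod p = 17^3 mod 29 = 12.
Both sides agree: shared secret = 12.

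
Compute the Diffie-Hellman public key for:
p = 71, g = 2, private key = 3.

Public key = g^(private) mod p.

Step 1: A = g^a mod p = 2^3 mod 71.
  2^1 mod 71 = 2
  2^2 mod 71 = (2 * 2) mod 71 = 4
  2^3 mod 71 = (4 * 2) mod 71 = 8
Result: A = 8.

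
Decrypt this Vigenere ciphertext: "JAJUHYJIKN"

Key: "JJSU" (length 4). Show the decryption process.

Step 1: Key 'JJSU' has length 4. Extended key: JJSUJJSUJJ
Step 2: Decrypt each position:
  J(9) - J(9) = 0 = A
  A(0) - J(9) = 17 = R
  J(9) - S(18) = 17 = R
  U(20) - U(20) = 0 = A
  H(7) - J(9) = 24 = Y
  Y(24) - J(9) = 15 = P
  J(9) - S(18) = 17 = R
  I(8) - U(20) = 14 = O
  K(10) - J(9) = 1 = B
  N(13) - J(9) = 4 = E
Plaintext: ARRAYPROBE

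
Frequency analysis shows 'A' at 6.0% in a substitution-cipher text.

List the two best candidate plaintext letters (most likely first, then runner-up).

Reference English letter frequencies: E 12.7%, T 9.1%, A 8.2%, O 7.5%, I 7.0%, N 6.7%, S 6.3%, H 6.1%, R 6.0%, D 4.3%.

Step 1: Observed frequency of 'A' is 6.0%.
Step 2: Compute distances to each reference frequency and sort:
  R (6.0%): difference = 0.0% <-- BEST
  H (6.1%): difference = 0.1% <-- RUNNER-UP
  S (6.3%): difference = 0.3%
  N (6.7%): difference = 0.7%
  I (7.0%): difference = 1.0%
Step 3: Most likely is 'R' (6.0%, diff 0.0%); second most likely is 'H' (6.1%, diff 0.1%).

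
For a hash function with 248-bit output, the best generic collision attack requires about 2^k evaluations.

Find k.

Step 1: The hash has a 248-bit output.
Step 2: Collision resistance means it should be infeasible to find any x != y with h(x) = h(y).
By the birthday bound, a generic collision search succeeds after about sqrt(2^248) = 2^(248/2) = 2^124 evaluations.
Step 3: Security level = 124 bits.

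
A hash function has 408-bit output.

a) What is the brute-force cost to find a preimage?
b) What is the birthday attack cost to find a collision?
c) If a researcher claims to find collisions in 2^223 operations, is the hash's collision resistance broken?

Step 1: Preimage resistance requires brute-force of 2^408 operations.
Step 2: Collision resistance (birthday bound) = 2^(408/2) = 2^204.
Step 3: The claimed attack costs 2^223 operations.
Step 4: Since 2^223 >= 2^204, the claimed attack is no faster than the generic birthday attack, so this does not break collision resistance.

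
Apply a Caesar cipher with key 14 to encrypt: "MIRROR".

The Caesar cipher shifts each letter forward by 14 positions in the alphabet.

Step 1: For each letter, shift forward by 14 positions (mod 26).
  M (position 12) -> position (12+14) mod 26 = 0 -> A
  I (position 8) -> position (8+14) mod 26 = 22 -> W
  R (position 17) -> position (17+14) mod 26 = 5 -> F
  R (position 17) -> position (17+14) mod 26 = 5 -> F
  O (position 14) -> position (14+14) mod 26 = 2 -> C
  R (position 17) -> position (17+14) mod 26 = 5 -> F
Result: AWFFCF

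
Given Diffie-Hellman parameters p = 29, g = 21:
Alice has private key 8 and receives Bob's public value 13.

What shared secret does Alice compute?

Step 1: s = B^a mod p = 13^8 mod 29.
  13^1 mod 29 = 13
  13^2 mod 29 = (13 * 13) mod 29 = 24
  13^3 mod 29 = (24 * 13) mod 29 = 22
  13^4 mod 29 = (22 * 13) mod 29 = 25
  13^5 mod 29 = (25 * 13) mod 29 = 6
  13^6 mod 29 = (6 * 13) mod 29 = 20
  13^7 mod 29 = (20 * 13) mod 29 = 28
  13^8 mod 29 = (28 * 13) mod 29 = 16
Result: shared secret = 16.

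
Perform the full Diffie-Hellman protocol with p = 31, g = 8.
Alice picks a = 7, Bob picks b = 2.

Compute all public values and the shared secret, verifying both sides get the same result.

Step 1: A = g^a mod p = 8^7 mod 31 = 2.
Step 2: B = g^b mod p = 8^2 mod 31 = 2.
Step 3: Alice computes s = B^a mod p = 2^7 mod 31 = 4.
Step 4: Bob computes s = A^b mod p = 2^2 mod 31 = 4.
Both sides agree: shared secret = 4.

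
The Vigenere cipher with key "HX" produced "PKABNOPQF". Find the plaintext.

Step 1: Extend key: HXHXHXHXH
Step 2: Decrypt each letter (c - k) mod 26:
  P(15) - H(7) = (15-7) mod 26 = 8 = I
  K(10) - X(23) = (10-23) mod 26 = 13 = N
  A(0) - H(7) = (0-7) mod 26 = 19 = T
  B(1) - X(23) = (1-23) mod 26 = 4 = E
  N(13) - H(7) = (13-7) mod 26 = 6 = G
  O(14) - X(23) = (14-23) mod 26 = 17 = R
  P(15) - H(7) = (15-7) mod 26 = 8 = I
  Q(16) - X(23) = (16-23) mod 26 = 19 = T
  F(5) - H(7) = (5-7) mod 26 = 24 = Y
Plaintext: INTEGRITY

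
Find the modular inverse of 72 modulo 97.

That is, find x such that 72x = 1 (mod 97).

Step 1: We need x such that 72 * x = 1 (mod 97).
Step 2: Using the extended Euclidean algorithm or trial:
  72 * 31 = 2232 = 23 * 97 + 1.
Step 3: Since 2232 mod 97 = 1, the inverse is x = 31.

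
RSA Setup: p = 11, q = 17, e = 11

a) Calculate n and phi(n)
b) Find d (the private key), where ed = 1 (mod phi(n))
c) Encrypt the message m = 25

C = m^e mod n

Step 1: n = 11 * 17 = 187.
Step 2: phi(n) = (11-1)(17-1) = 10 * 16 = 160.
Step 3: Find d = 11^(-1) mod 160 = 131.
  Verify: 11 * 131 = 1441 = 1 (mod 160).
Step 4: C = 25^11 mod 187 = 36.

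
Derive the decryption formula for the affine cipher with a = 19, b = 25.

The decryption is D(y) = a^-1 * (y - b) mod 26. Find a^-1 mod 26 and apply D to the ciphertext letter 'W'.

Step 1: Find a^-1, the modular inverse of 19 mod 26.
Step 2: We need 19 * a^-1 = 1 (mod 26).
Step 3: 19 * 11 = 209 = 8 * 26 + 1, so a^-1 = 11.
Step 4: D(y) = 11(y - 25) mod 26.
Step 5: Apply to 'W' (y = 22): D(22) = 11 * (22 - 25) mod 26 = 11 * -3 mod 26 = 19 -> 'T'.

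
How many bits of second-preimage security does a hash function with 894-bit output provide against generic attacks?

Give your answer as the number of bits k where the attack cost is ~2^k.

Step 1: The hash has a 894-bit output.
Step 2: Second-preimage resistance means: given a specific input x, it should be infeasible to find a different y with h(y) = h(x).
With a 894-bit output, a generic search for a second preimage costs about 2^894 evaluations (each trial matches the fixed target with probability 2^-894).
Step 3: Security level = 894 bits.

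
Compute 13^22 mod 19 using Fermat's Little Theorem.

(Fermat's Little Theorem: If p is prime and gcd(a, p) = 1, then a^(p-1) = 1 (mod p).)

Step 1: Since 19 is prime, by Fermat's Little Theorem: 13^18 = 1 (mod 19).
Step 2: Reduce exponent: 22 mod 18 = 4.
Step 3: So 13^22 = 13^4 (mod 19).
Step 4: 13^4 mod 19 = 4.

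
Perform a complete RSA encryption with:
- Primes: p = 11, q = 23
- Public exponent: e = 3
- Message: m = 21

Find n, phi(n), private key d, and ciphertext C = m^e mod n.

Step 1: n = 11 * 23 = 253.
Step 2: phi(n) = (11-1)(23-1) = 10 * 22 = 220.
Step 3: Find d = 3^(-1) mod 220 = 147.
  Verify: 3 * 147 = 441 = 1 (mod 220).
Step 4: C = 21^3 mod 253 = 153.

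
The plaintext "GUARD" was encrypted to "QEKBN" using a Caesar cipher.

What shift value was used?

Step 1: Compare first letters: G (position 6) -> Q (position 16).
Step 2: Shift = (16 - 6) mod 26 = 10.
The shift value is 10.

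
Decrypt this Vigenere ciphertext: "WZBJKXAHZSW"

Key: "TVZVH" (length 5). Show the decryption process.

Step 1: Key 'TVZVH' has length 5. Extended key: TVZVHTVZVHT
Step 2: Decrypt each position:
  W(22) - T(19) = 3 = D
  Z(25) - V(21) = 4 = E
  B(1) - Z(25) = 2 = C
  J(9) - V(21) = 14 = O
  K(10) - H(7) = 3 = D
  X(23) - T(19) = 4 = E
  A(0) - V(21) = 5 = F
  H(7) - Z(25) = 8 = I
  Z(25) - V(21) = 4 = E
  S(18) - H(7) = 11 = L
  W(22) - T(19) = 3 = D
Plaintext: DECODEFIELD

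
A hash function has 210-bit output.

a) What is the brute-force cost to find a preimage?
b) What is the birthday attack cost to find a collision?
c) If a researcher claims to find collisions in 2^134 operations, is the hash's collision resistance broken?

Step 1: Preimage resistance requires brute-force of 2^210 operations.
Step 2: Collision resistance (birthday bound) = 2^(210/2) = 2^105.
Step 3: The claimed attack costs 2^134 operations.
Step 4: Since 2^134 >= 2^105, the claimed attack is no faster than the generic birthday attack, so this does not break collision resistance.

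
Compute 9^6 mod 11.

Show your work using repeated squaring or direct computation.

Step 1: Compute 9^6 mod 11 step by step, reducing modulo 11 at each step.
  9^1 mod 11 = 9
  9^2 mod 11 = (9 * 9) mod 11 = 4
  9^3 mod 11 = (4 * 9) mod 11 = 3
  9^4 mod 11 = (3 * 9) mod 11 = 5
  9^5 mod 11 = (5 * 9) mod 11 = 1
  9^6 mod 11 = (1 * 9) mod 11 = 9
Step 2: Result = 9.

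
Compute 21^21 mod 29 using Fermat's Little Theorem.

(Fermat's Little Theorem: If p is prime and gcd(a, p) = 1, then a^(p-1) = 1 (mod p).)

Step 1: Since 29 is prime, by Fermat's Little Theorem: 21^28 = 1 (mod 29).
Step 2: Reduce exponent: 21 mod 28 = 21.
Step 3: So 21^21 = 21^21 (mod 29).
Step 4: 21^21 mod 29 = 17.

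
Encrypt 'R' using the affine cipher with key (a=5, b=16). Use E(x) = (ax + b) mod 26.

Step 1: Convert 'R' to number: x = 17.
Step 2: E(17) = (5 * 17 + 16) mod 26 = 101 mod 26 = 23.
Step 3: Convert 23 back to letter: X.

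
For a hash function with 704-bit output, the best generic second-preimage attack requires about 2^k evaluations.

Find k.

Step 1: The hash has a 704-bit output.
Step 2: Second-preimage resistance means: given a specific input x, it should be infeasible to find a different y with h(y) = h(x).
With a 704-bit output, a generic search for a second preimage costs about 2^704 evaluations (each trial matches the fixed target with probability 2^-704).
Step 3: Security level = 704 bits.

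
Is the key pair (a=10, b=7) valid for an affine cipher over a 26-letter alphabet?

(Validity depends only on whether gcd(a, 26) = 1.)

Step 1: Compute gcd(10, 26).
Step 2: gcd(10, 26) = 2.
Since gcd = 2 != 1, 10 shares a common factor with 26, so it cannot be used.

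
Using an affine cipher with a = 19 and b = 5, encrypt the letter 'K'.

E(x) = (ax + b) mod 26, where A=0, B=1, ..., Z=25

Step 1: Convert 'K' to number: x = 10.
Step 2: E(10) = (19 * 10 + 5) mod 26 = 195 mod 26 = 13.
Step 3: Convert 13 back to letter: N.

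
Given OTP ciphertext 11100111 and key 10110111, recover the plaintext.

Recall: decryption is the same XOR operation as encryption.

Step 1: XOR ciphertext with key:
  Ciphertext: 11100111
  Key:        10110111
  XOR:        01010000
Step 2: Plaintext = 01010000 = 80 in decimal.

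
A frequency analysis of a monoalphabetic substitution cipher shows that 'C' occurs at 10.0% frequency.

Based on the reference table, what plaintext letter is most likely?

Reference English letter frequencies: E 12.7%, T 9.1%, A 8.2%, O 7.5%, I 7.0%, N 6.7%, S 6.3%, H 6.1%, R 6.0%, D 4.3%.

Step 1: The observed frequency is 10.0%.
Step 2: Compare with English frequencies:
  E: 12.7% (difference: 2.7%)
  T: 9.1% (difference: 0.9%) <-- closest
  A: 8.2% (difference: 1.8%)
  O: 7.5% (difference: 2.5%)
  I: 7.0% (difference: 3.0%)
  N: 6.7% (difference: 3.3%)
  S: 6.3% (difference: 3.7%)
  H: 6.1% (difference: 3.9%)
  R: 6.0% (difference: 4.0%)
  D: 4.3% (difference: 5.7%)
Step 3: 'C' most likely represents 'T' (frequency 9.1%).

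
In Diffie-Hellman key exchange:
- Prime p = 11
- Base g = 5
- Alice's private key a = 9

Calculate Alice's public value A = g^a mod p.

Step 1: A = g^a mod p = 5^9 mod 11.
  5^1 mod 11 = 5
  5^2 mod 11 = (5 * 5) mod 11 = 3
  5^3 mod 11 = (3 * 5) mod 11 = 4
  5^4 mod 11 = (4 * 5) mod 11 = 9
  5^5 mod 11 = (9 * 5) mod 11 = 1
  5^6 mod 11 = (1 * 5) mod 11 = 5
  5^7 mod 11 = (5 * 5) mod 11 = 3
  5^8 mod 11 = (3 * 5) mod 11 = 4
  5^9 mod 11 = (4 * 5) mod 11 = 9
Result: A = 9.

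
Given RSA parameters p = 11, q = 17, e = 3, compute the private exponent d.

Step 1: n = 11 * 17 = 187.
Step 2: phi(n) = 10 * 16 = 160.
Step 3: Find d such that 3 * d = 1 (mod 160).
Step 4: d = 3^(-1) mod 160 = 107.
Verification: 3 * 107 = 321 = 2 * 160 + 1.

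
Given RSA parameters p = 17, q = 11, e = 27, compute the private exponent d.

Step 1: n = 17 * 11 = 187.
Step 2: phi(n) = 16 * 10 = 160.
Step 3: Find d such that 27 * d = 1 (mod 160).
Step 4: d = 27^(-1) mod 160 = 83.
Verification: 27 * 83 = 2241 = 14 * 160 + 1.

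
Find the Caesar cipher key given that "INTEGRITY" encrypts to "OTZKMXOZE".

Step 1: Compare first letters: I (position 8) -> O (position 14).
Step 2: Shift = (14 - 8) mod 26 = 6.
The shift value is 6.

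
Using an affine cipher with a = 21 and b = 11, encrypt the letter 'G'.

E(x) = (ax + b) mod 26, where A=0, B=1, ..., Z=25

Step 1: Convert 'G' to number: x = 6.
Step 2: E(6) = (21 * 6 + 11) mod 26 = 137 mod 26 = 7.
Step 3: Convert 7 back to letter: H.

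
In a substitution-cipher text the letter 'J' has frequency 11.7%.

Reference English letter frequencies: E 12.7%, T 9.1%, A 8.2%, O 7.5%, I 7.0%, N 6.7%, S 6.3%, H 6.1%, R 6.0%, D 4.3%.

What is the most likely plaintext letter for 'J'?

Step 1: The observed frequency is 11.7%.
Step 2: Compare with English frequencies:
  E: 12.7% (difference: 1.0%) <-- closest
  T: 9.1% (difference: 2.6%)
  A: 8.2% (difference: 3.5%)
  O: 7.5% (difference: 4.2%)
  I: 7.0% (difference: 4.7%)
  N: 6.7% (difference: 5.0%)
  S: 6.3% (difference: 5.4%)
  H: 6.1% (difference: 5.6%)
  R: 6.0% (difference: 5.7%)
  D: 4.3% (difference: 7.4%)
Step 3: 'J' most likely represents 'E' (frequency 12.7%).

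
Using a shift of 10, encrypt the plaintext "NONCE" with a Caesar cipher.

Step 1: For each letter, shift forward by 10 positions (mod 26).
  N (position 13) -> position (13+10) mod 26 = 23 -> X
  O (position 14) -> position (14+10) mod 26 = 24 -> Y
  N (position 13) -> position (13+10) mod 26 = 23 -> X
  C (position 2) -> position (2+10) mod 26 = 12 -> M
  E (position 4) -> position (4+10) mod 26 = 14 -> O
Result: XYXMO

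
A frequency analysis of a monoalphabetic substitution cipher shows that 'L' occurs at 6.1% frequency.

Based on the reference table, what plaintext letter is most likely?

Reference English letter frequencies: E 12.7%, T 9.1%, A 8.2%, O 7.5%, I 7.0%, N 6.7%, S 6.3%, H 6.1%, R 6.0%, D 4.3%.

Step 1: The observed frequency is 6.1%.
Step 2: Compare with English frequencies:
  E: 12.7% (difference: 6.6%)
  T: 9.1% (difference: 3.0%)
  A: 8.2% (difference: 2.1%)
  O: 7.5% (difference: 1.4%)
  I: 7.0% (difference: 0.9%)
  N: 6.7% (difference: 0.6%)
  S: 6.3% (difference: 0.2%)
  H: 6.1% (difference: 0.0%) <-- closest
  R: 6.0% (difference: 0.1%)
  D: 4.3% (difference: 1.8%)
Step 3: 'L' most likely represents 'H' (frequency 6.1%).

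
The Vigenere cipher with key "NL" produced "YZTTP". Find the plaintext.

Step 1: Extend key: NLNLN
Step 2: Decrypt each letter (c - k) mod 26:
  Y(24) - N(13) = (24-13) mod 26 = 11 = L
  Z(25) - L(11) = (25-11) mod 26 = 14 = O
  T(19) - N(13) = (19-13) mod 26 = 6 = G
  T(19) - L(11) = (19-11) mod 26 = 8 = I
  P(15) - N(13) = (15-13) mod 26 = 2 = C
Plaintext: LOGIC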